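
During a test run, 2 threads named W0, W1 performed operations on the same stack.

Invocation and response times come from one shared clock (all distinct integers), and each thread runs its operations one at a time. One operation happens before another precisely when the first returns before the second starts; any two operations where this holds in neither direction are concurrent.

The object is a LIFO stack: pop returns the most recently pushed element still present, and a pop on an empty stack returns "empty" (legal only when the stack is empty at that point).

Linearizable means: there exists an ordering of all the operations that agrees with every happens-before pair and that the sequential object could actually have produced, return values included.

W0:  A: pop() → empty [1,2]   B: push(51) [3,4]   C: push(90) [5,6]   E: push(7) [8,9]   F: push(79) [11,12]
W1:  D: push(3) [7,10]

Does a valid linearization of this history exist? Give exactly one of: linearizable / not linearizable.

a witness: A, B, C, D, E, F
1. A pop() → empty, leaving stack <>
2. B push(51), leaving stack <51>
3. C push(90), leaving stack <51,90>
4. D push(3), leaving stack <51,90,3>
5. E push(7), leaving stack <51,90,3,7>
6. F push(79), leaving stack <51,90,3,7,79>

linearizable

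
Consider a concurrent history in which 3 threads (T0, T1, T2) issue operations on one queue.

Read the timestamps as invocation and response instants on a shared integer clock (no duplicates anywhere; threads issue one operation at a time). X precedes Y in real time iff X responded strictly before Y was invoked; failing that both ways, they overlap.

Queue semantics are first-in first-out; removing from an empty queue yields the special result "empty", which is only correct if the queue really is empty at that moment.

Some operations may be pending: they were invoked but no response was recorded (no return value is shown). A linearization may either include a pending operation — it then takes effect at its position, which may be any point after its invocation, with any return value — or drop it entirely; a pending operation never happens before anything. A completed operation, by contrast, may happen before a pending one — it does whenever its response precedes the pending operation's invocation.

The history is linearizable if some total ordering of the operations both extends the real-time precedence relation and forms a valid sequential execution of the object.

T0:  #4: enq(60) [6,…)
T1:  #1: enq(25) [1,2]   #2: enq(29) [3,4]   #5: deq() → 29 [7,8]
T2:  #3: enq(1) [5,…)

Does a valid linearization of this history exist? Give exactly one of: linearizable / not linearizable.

not linearizable

events 1..7 are fine; event 8 — the response of #5 at time 8 — makes the prefix non-linearizable
a single order respects real time; the 3 completed queue operations fail replay along it
completion choices over the 2 pending operations (#3, #4) were checked; none helps
take #1, #2, #5 (pending dropped): step 3 already fails, because #5 deq() → 29 cannot occur there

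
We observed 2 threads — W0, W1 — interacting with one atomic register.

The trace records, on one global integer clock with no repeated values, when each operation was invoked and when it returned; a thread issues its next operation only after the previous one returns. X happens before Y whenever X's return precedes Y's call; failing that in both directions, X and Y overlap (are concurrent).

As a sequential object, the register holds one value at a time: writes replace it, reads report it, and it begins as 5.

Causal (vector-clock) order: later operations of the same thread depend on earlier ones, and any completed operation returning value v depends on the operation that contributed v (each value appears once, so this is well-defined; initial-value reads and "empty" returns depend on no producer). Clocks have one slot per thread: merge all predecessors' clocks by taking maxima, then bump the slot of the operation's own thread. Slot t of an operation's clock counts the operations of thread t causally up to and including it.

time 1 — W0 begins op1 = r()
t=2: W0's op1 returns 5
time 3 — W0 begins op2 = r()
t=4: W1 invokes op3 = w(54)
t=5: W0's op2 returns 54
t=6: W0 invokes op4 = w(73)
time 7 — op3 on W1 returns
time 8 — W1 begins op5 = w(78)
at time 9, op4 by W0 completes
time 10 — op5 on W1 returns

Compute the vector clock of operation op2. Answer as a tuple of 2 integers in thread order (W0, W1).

VC(op3, invoked at 4): no causal predecessors; +1 on W1 → (0, 1)
VC(op1, invoked at 1): no causal predecessors; +1 on W0 → (1, 0)
merge at op5 (invoked 8): VC(op3)=(0, 1), own-thread bump on W1 → (0, 2)
merge at op2 (invoked 3): VC(op1)=(1, 0), VC(op3)=(0, 1), own-thread bump on W0 → (2, 1)
merge at op4 (invoked 6): VC(op2)=(2, 1), own-thread bump on W0 → (3, 1)
target: VC(op2) = (2, 1)

(2, 1)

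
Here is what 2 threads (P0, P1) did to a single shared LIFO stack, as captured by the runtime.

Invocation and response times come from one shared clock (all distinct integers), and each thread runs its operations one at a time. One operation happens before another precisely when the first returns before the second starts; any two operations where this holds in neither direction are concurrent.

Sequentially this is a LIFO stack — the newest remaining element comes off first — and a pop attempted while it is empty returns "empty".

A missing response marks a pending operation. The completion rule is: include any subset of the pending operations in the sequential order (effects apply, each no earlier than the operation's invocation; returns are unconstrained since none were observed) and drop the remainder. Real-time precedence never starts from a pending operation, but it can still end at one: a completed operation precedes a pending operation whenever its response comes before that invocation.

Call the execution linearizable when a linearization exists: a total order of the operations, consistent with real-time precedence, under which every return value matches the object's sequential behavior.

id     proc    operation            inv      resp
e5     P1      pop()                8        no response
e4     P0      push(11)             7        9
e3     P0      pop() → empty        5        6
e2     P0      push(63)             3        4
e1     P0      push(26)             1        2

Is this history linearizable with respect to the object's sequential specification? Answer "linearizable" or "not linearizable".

the violation lands at event 6, e3's response at time 6: events 1..5 linearize, events 1..6 do not
the completed operations (3 total) allow one real-time order; the LIFO stack replay rejects it
sample order e1, e2, e3 stalls at step 3 — e3 pop() → empty has no legal effect

not linearizable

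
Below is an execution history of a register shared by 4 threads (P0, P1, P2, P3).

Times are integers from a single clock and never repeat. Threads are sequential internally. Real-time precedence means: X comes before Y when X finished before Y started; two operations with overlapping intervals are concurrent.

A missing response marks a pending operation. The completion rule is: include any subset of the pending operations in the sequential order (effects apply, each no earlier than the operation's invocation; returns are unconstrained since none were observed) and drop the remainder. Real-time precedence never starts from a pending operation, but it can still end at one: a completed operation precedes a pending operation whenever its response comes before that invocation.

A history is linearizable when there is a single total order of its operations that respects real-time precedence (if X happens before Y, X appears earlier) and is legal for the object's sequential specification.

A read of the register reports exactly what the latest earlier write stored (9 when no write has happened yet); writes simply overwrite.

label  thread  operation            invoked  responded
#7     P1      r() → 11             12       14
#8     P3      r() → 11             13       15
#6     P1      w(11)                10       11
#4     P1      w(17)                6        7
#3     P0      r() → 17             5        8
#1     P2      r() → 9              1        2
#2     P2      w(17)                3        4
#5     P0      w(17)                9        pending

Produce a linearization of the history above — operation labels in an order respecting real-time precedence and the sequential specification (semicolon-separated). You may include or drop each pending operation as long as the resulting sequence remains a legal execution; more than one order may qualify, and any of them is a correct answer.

after step 1 (#1 r() → 9): value 9
after step 2 (#2 w(17)): value 17
after step 3 (#3 r() → 17): value 17
after step 4 (#4 w(17)): value 17
after step 5 (#5 w(17) (pending, included)): value 17
after step 6 (#6 w(11)): value 11
after step 7 (#7 r() → 11): value 11
after step 8 (#8 r() → 11): value 11

#1; #2; #3; #4; #5; #6; #7; #8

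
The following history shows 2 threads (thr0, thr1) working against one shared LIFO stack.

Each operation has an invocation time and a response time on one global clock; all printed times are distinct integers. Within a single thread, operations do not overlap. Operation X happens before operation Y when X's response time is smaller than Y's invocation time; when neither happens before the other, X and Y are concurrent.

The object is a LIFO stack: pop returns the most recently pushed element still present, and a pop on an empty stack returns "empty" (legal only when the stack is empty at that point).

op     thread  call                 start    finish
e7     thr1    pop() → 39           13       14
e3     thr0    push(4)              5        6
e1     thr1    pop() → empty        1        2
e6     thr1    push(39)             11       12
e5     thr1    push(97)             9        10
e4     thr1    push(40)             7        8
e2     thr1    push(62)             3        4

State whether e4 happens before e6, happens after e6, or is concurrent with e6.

before

e4 spans [7,8], e6 spans [11,12]
resp(e4)=8 < inv(e6)=11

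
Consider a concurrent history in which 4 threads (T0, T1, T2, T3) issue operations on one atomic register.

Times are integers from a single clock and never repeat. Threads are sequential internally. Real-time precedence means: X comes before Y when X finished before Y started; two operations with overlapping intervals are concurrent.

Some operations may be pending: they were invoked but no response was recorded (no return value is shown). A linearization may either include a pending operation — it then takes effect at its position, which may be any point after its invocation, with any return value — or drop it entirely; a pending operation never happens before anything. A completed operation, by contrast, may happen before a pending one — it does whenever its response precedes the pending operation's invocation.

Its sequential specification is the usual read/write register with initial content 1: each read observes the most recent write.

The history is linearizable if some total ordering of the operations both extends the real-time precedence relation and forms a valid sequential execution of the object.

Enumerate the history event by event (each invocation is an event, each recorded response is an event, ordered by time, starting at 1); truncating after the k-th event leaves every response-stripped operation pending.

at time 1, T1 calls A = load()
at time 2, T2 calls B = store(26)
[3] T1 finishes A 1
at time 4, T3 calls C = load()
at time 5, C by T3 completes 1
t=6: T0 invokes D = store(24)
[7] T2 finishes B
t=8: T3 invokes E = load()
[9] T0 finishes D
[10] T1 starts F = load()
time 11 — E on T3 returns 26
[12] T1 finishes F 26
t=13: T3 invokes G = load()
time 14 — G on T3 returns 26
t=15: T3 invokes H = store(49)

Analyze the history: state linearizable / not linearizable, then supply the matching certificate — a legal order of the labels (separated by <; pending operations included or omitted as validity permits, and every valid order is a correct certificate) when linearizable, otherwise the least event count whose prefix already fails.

linearizable — witness: A < C < D < B < E < F < G

step 1: A load() → 1 — value 1
step 2: C load() → 1 — value 1
step 3: D store(24) — value 24
step 4: B store(26) — value 26
step 5: E load() → 26 — value 26
step 6: F load() → 26 — value 26
step 7: G load() → 26 — value 26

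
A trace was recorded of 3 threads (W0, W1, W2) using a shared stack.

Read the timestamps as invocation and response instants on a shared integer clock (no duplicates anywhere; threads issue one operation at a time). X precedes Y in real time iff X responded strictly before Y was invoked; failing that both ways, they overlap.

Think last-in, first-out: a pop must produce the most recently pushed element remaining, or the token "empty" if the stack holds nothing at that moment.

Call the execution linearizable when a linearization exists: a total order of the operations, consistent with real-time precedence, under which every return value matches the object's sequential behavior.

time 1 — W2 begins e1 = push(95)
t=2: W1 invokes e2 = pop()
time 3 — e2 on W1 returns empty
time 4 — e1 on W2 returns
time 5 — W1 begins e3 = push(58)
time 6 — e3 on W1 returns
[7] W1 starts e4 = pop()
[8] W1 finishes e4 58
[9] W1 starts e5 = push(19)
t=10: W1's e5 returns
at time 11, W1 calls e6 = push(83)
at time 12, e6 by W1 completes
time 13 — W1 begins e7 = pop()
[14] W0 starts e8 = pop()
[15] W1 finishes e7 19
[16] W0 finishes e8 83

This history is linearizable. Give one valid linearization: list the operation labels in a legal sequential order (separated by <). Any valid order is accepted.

e2 < e1 < e3 < e4 < e5 < e6 < e8 < e7

1. e2 pop() → empty, leaving stack <>
2. e1 push(95), leaving stack <95>
3. e3 push(58), leaving stack <95,58>
4. e4 pop() → 58, leaving stack <95>
5. e5 push(19), leaving stack <95,19>
6. e6 push(83), leaving stack <95,19,83>
7. e8 pop() → 83, leaving stack <95,19>
8. e7 pop() → 19, leaving stack <95>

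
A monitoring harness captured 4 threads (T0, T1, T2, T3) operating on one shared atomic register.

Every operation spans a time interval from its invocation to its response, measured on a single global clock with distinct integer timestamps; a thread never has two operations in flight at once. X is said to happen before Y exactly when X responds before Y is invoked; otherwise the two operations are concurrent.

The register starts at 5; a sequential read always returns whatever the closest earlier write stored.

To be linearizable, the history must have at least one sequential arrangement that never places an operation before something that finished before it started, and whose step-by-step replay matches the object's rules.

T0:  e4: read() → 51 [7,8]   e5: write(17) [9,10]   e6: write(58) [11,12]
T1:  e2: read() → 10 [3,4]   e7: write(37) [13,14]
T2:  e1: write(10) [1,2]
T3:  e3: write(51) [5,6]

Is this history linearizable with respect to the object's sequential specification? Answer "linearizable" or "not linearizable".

linearizable

a witness: e1, e2, e3, e4, e5, e6, e7
1. e1 write(10), leaving value 10
2. e2 read() → 10, leaving value 10
3. e3 write(51), leaving value 51
4. e4 read() → 51, leaving value 51
5. e5 write(17), leaving value 17
6. e6 write(58), leaving value 58
7. e7 write(37), leaving value 37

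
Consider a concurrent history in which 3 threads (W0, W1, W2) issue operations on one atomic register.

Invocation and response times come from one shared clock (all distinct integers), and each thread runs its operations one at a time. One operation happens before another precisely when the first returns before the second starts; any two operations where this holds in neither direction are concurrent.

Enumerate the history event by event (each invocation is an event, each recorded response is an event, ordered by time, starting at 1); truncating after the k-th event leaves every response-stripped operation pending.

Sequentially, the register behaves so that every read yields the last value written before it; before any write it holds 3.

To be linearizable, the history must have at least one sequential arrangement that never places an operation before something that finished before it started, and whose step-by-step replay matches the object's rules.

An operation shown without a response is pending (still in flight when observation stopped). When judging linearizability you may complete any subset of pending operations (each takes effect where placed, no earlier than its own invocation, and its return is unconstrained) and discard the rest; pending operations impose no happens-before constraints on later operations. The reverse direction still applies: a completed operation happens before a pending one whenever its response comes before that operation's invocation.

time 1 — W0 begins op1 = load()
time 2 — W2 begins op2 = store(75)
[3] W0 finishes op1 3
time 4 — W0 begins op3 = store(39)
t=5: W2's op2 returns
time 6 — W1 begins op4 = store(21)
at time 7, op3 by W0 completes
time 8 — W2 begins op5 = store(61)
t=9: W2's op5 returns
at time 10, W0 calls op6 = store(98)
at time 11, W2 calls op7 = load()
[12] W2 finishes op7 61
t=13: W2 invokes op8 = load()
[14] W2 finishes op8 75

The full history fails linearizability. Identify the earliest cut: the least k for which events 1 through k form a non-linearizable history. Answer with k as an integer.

events 1..13 are still linearizable — one witness is op1, op2, op3, op4, op5, op7:
after step 1 (op1 load() → 3): value 3
after step 2 (op2 store(75)): value 75
after step 3 (op3 store(39)): value 39
after step 4 (op4 store(21) (pending, included)): value 21
after step 5 (op5 store(61)): value 61
after step 6 (op7 load() → 61): value 61
at event 14 (op8's time-14 response) nothing linearizes any more
include/drop combinations of the 2 pending operations (op4, op6) were all tried; none helps
sample order op1, op2, op3, op5, op7, op8 (pending dropped) stalls at step 6 — op8 load() → 75 has no legal effect
sample order op1, op3, op2, op5, op7, op8 (pending dropped) stalls at step 6 — op8 load() → 75 has no legal effect

14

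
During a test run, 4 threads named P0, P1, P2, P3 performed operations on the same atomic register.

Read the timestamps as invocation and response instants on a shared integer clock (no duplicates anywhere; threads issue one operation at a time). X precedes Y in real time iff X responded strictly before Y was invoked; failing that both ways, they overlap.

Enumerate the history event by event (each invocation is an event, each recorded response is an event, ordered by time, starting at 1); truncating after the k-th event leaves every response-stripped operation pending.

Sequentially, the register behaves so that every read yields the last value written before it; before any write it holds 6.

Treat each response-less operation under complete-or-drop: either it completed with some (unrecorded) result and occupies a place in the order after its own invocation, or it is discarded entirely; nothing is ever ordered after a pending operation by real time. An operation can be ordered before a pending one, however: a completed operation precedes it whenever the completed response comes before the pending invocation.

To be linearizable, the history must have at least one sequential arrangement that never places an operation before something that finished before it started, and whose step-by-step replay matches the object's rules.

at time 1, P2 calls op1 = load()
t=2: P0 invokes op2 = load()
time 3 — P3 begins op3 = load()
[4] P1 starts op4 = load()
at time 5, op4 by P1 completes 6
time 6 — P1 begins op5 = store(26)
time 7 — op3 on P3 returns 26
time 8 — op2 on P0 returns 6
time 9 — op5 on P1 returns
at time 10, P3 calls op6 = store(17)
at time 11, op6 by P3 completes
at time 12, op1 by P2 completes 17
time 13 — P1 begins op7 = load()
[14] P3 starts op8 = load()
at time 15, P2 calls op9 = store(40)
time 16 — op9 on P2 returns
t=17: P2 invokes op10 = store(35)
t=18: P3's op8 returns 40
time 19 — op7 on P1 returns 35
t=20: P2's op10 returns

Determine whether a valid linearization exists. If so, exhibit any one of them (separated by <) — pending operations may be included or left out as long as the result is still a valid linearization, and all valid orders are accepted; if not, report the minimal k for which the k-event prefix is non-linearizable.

1. op2 load() → 6, leaving value 6
2. op4 load() → 6, leaving value 6
3. op5 store(26), leaving value 26
4. op3 load() → 26, leaving value 26
5. op6 store(17), leaving value 17
6. op1 load() → 17, leaving value 17
7. op9 store(40), leaving value 40
8. op8 load() → 40, leaving value 40
9. op10 store(35), leaving value 35
10. op7 load() → 35, leaving value 35

linearizable — witness: op2 < op4 < op5 < op3 < op6 < op1 < op9 < op8 < op10 < op7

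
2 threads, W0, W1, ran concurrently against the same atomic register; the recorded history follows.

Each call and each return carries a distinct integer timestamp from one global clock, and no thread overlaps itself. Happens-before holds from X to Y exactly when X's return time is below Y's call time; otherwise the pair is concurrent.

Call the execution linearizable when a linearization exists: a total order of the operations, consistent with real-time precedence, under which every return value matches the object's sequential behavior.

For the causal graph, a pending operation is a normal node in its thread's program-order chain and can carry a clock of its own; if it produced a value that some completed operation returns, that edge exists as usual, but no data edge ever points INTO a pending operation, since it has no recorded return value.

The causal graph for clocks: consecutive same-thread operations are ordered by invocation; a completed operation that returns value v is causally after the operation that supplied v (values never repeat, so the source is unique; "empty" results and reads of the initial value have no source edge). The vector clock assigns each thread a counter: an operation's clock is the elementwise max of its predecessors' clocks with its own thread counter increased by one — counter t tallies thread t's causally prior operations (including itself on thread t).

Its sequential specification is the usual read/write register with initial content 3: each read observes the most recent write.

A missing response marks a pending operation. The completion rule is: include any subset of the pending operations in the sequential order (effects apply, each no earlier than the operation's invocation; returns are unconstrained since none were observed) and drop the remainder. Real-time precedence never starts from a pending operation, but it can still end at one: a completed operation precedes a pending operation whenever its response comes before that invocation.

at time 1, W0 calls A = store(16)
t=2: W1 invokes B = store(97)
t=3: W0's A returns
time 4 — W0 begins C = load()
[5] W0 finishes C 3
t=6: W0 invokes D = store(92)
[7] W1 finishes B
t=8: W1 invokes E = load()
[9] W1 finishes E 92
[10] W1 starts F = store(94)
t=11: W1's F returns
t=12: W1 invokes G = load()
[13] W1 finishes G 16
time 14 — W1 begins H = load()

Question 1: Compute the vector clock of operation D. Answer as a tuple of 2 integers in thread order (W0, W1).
(3, 0)

VC(B, invoked at 2): no causal predecessors; +1 on W1 → (0, 1)
VC(A, invoked at 1): no causal predecessors; +1 on W0 → (1, 0)
C, invoked 4, takes VC(A)=(1, 0) under max, adds 1 for W0 → (2, 0)
D, invoked 6, takes VC(C)=(2, 0) under max, adds 1 for W0 → (3, 0)
E, invoked 8, takes VC(B)=(0, 1), VC(D)=(3, 0) under max, adds 1 for W1 → (3, 2)
F, invoked 10, takes VC(E)=(3, 2) under max, adds 1 for W1 → (3, 3)
G, invoked 12, takes VC(A)=(1, 0), VC(F)=(3, 3) under max, adds 1 for W1 → (3, 4)
H, invoked 14, takes VC(G)=(3, 4) under max, adds 1 for W1 → (3, 5)
target: VC(D) = (3, 0)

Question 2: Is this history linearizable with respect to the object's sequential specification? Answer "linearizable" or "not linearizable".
not linearizable

the violation lands at event 5, C's response at time 5: events 1..4 linearize, events 1..5 do not
one real-time candidate order over the 2 completed operations — the atomic register replay rejects it
no escape via the 1 pending operation (B): every completion choice fails
sample order A, C (pending dropped) stalls at step 2 — C load() → 3 has no legal effect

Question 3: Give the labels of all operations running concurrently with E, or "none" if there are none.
D

E runs from 8 to 9; window-overlapping ops are concurrent
A [1,3]: before
B [2,7]: before
C [4,5]: before
D [6,…): concurrent
F [10,11]: after
G [12,13]: after
H [14,…): after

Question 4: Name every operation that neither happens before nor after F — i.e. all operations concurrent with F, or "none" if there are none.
D

F spans [10,11]: anything still running between times 10 and 11 counts as concurrent
A [1,3]: before
B [2,7]: before
C [4,5]: before
D [6,…): concurrent
E [8,9]: before
G [12,13]: after
H [14,…): after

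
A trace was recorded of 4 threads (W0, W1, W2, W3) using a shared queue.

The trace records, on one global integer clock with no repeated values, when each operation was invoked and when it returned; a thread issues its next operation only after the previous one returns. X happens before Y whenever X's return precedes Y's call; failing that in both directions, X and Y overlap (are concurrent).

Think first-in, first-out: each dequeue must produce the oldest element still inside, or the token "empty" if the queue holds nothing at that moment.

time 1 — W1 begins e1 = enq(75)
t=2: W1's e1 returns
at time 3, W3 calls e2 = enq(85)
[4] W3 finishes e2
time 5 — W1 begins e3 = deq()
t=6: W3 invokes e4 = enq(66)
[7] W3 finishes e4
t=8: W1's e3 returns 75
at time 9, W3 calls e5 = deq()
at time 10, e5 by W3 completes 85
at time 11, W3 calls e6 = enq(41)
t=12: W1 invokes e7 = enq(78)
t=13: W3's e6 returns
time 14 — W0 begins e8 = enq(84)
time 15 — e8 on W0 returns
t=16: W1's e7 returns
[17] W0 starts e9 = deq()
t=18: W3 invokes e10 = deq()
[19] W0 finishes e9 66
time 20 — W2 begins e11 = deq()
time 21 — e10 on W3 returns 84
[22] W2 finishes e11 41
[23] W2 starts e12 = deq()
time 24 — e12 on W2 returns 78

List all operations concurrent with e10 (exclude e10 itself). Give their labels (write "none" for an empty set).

e10 runs from 18 to 21; window-overlapping ops are concurrent
e1 [1,2]: before
e2 [3,4]: before
e3 [5,8]: before
e4 [6,7]: before
e5 [9,10]: before
e6 [11,13]: before
e7 [12,16]: before
e8 [14,15]: before
e9 [17,19]: concurrent
e11 [20,22]: concurrent
e12 [23,24]: after

e11, e9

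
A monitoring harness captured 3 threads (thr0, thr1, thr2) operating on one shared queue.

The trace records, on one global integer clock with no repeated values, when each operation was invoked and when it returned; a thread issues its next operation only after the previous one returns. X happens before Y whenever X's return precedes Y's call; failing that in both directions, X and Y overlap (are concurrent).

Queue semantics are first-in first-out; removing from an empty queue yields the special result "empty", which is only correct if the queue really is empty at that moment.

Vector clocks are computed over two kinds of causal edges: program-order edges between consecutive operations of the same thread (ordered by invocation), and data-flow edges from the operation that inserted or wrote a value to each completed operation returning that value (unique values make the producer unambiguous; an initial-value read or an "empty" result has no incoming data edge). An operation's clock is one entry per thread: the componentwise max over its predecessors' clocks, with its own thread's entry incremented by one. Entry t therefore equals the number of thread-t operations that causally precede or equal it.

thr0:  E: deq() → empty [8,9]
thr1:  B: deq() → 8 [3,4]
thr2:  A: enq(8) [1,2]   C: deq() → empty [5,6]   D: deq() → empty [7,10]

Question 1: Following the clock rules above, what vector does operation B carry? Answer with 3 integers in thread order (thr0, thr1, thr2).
Answer: (0, 1, 1)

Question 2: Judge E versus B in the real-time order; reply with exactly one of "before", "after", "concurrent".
Answer: after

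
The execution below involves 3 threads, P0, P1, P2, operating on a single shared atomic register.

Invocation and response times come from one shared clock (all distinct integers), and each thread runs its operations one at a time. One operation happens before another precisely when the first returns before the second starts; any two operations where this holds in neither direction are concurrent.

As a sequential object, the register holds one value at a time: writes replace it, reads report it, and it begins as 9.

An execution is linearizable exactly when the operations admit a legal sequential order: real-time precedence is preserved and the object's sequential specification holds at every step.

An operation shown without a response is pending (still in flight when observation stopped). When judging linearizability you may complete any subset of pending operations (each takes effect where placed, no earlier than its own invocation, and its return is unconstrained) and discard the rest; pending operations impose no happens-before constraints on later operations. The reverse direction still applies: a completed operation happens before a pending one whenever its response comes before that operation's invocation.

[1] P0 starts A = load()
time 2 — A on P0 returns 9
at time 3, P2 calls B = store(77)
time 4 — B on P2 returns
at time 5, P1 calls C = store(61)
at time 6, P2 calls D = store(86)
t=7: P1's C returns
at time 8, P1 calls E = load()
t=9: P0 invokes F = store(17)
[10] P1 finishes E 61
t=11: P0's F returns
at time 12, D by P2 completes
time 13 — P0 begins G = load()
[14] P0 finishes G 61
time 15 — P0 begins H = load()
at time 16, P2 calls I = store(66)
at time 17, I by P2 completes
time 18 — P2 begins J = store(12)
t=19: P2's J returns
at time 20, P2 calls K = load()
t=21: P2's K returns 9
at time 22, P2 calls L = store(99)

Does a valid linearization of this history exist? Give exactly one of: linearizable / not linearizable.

not linearizable

already the first 14 events (up to G's response at time 14) admit no linearization; the first 13 still do
8 orders of the 7 completed atomic register ops respect real time; none is legal
take A, B, C, D, E, F, G: step 5 already fails, because E load() → 61 cannot occur there
take A, B, C, D, F, E, G: step 6 already fails, because E load() → 61 cannot occur there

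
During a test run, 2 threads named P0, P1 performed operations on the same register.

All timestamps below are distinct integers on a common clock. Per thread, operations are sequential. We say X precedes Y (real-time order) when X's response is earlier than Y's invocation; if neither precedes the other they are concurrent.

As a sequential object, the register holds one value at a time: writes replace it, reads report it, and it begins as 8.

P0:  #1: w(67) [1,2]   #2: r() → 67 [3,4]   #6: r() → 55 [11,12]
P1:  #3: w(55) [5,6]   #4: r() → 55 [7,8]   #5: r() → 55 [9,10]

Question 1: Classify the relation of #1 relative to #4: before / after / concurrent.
before

#1 spans [1,2], #4 spans [7,8]
resp(#1)=2 < inv(#4)=7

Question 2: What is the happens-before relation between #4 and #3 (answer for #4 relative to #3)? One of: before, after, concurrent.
after

#4 spans [7,8], #3 spans [5,6]
resp(#3)=6 < inv(#4)=7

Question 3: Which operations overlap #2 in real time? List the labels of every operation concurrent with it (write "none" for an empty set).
none

overlap test against #2 [3,4]: concurrent iff the interval meets 3..4
#1 [1,2]: before
#3 [5,6]: after
#4 [7,8]: after
#5 [9,10]: after
#6 [11,12]: after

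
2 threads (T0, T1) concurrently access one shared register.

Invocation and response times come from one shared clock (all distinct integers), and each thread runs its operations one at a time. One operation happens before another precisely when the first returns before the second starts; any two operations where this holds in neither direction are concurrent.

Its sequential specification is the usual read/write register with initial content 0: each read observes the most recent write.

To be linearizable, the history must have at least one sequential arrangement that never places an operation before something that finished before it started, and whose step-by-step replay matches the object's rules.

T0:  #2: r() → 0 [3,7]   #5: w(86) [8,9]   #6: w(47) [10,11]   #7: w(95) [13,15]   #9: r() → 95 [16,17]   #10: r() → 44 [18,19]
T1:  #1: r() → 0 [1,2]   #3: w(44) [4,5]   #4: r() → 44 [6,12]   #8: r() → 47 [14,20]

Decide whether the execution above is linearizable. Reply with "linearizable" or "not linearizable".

events 1..18 are fine; event 19 — the response of #10 at time 19 — makes the prefix non-linearizable
all 7 real-time-respecting orders fail — 9 completed register operations, no legal replay
completion choices over the 1 pending operation (#8) were checked; none helps
take #1, #2, #3, #4, #5, #6, #7, #9, #10 (pending dropped): step 9 already fails, because #10 r() → 44 cannot occur there
take #1, #2, #3, #5, #4, #6, #7, #9, #10 (pending dropped): step 5 already fails, because #4 r() → 44 cannot occur there

not linearizable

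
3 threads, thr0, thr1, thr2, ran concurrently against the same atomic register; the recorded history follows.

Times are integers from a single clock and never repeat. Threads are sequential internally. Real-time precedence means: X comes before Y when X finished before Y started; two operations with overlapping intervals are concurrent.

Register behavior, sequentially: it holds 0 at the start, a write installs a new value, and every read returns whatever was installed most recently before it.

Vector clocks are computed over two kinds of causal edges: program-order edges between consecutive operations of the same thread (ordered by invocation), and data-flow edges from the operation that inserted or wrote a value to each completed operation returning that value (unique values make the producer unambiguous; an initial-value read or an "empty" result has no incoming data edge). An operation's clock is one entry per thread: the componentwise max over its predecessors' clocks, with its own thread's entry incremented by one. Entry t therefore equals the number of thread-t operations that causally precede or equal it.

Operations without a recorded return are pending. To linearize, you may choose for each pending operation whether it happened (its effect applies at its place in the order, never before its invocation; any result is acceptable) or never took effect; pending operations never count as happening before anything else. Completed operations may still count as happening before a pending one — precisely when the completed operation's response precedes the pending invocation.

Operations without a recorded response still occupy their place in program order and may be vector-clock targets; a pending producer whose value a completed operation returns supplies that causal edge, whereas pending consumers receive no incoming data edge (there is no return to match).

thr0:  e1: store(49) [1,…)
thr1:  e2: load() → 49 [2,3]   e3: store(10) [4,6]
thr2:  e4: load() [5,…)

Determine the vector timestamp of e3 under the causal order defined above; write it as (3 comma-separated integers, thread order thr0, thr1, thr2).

VC(e4, invoked at 5): no causal predecessors; +1 on thr2 → (0, 0, 1)
VC(e1, invoked at 1): no causal predecessors; +1 on thr0 → (1, 0, 0)
from VC(e1)=(1, 0, 0), e2 (invoked 2) maxes components and bumps thr1 → (1, 1, 0)
from VC(e2)=(1, 1, 0), e3 (invoked 4) maxes components and bumps thr1 → (1, 2, 0)
target: VC(e3) = (1, 2, 0)

(1, 2, 0)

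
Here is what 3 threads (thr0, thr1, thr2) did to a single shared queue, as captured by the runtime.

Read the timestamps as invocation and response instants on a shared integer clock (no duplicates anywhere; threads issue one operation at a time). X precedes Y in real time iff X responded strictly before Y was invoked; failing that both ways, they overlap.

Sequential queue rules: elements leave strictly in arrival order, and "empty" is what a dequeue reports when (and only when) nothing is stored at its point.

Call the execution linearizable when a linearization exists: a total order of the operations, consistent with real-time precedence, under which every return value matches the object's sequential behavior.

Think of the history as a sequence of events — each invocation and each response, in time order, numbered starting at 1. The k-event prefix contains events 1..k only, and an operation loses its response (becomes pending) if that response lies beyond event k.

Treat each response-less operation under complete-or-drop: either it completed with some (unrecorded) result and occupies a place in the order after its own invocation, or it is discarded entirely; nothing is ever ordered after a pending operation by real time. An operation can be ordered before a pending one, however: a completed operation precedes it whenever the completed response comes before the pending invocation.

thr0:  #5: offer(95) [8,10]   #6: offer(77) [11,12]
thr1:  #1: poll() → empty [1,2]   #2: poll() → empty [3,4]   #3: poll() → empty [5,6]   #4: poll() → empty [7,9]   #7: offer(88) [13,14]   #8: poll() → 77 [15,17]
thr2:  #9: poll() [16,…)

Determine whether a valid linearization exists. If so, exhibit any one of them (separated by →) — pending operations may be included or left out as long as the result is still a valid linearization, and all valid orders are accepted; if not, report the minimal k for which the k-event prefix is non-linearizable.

step 1: #1 poll() → empty — queue <>
step 2: #2 poll() → empty — queue <>
step 3: #3 poll() → empty — queue <>
step 4: #4 poll() → empty — queue <>
step 5: #5 offer(95) — queue <95>
step 6: #6 offer(77) — queue <95,77>
step 7: #7 offer(88) — queue <95,77,88>
step 8: #9 poll() (pending, included) — queue <77,88>
step 9: #8 poll() → 77 — queue <88>

linearizable — witness: #1 → #2 → #3 → #4 → #5 → #6 → #7 → #9 → #8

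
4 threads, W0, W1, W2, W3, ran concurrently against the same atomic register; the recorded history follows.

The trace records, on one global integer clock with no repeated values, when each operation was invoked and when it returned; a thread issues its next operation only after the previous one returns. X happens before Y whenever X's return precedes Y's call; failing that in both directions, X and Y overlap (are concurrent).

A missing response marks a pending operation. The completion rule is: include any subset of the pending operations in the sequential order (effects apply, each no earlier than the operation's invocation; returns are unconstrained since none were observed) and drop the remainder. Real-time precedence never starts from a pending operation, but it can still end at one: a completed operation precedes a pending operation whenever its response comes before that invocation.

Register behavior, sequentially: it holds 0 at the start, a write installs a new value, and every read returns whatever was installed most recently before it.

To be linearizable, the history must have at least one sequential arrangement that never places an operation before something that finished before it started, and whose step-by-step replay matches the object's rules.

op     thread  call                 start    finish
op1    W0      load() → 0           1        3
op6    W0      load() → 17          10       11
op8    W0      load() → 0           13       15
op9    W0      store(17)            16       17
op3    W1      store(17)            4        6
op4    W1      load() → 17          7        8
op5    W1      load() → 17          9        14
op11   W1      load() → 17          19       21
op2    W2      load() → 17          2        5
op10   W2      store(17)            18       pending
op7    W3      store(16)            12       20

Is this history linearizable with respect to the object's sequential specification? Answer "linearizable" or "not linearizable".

not linearizable

events 1..14 are fine; event 15 — the response of op8 at time 15 — makes the prefix non-linearizable
checked exhaustively: 9 real-time-consistent orders of 7 completed operations, zero legal atomic register replays
every completion of the 1 pending operation (op7) was checked; none linearizes
sample order op1, op2, op3, op4, op5, op6, op8 (pending dropped) stalls at step 2 — op2 load() → 17 has no legal effect
sample order op1, op2, op3, op4, op6, op5, op8 (pending dropped) stalls at step 2 — op2 load() → 17 has no legal effect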